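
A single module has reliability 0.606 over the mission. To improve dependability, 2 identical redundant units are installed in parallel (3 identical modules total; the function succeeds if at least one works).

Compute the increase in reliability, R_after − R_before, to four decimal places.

0.3328

R_before = 0.606
R_after = 1 − (1 − 0.606)^3 = 0.9388
ΔR = 0.9388 − 0.606 = 0.3328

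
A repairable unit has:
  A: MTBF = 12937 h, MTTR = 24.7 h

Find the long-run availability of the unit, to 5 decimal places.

A(A) = MTBF/(MTBF+MTTR) = 12937/(12937+24.7) = 0.99809

0.99809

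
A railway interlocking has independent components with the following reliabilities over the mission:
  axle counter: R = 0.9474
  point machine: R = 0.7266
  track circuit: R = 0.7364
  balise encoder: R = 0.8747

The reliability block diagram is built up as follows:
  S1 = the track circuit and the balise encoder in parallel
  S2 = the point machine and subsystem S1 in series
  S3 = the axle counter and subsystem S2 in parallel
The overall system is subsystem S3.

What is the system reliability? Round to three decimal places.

Parallel (track circuit and balise encoder): 1 − (1 − 0.73640)(1 − 0.87470) = 0.96697
Series (point machine and [0.96697]): 0.72660 × 0.96697 = 0.70260
Parallel (axle counter and [0.70260]): 1 − (1 − 0.94740)(1 − 0.70260) = 0.984

0.984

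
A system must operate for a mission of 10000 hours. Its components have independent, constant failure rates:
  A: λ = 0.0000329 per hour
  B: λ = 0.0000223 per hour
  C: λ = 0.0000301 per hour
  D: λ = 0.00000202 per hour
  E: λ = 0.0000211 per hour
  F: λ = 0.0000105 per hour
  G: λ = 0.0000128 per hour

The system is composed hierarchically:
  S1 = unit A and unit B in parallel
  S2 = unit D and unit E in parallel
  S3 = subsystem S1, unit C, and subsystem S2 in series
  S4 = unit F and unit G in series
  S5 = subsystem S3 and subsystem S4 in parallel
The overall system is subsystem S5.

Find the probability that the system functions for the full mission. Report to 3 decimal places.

0.937

R(A) = exp(−0.0000329 × 10000) = 0.71964
R(B) = exp(−0.0000223 × 10000) = 0.80011
R(C) = exp(−0.0000301 × 10000) = 0.74008
R(D) = exp(−0.00000202 × 10000) = 0.98000
R(E) = exp(−0.0000211 × 10000) = 0.80977
R(F) = exp(−0.0000105 × 10000) = 0.90032
R(G) = exp(−0.0000128 × 10000) = 0.87985
Parallel (A and B): 1 − (1 − 0.71964)(1 − 0.80011) = 0.94396
Parallel (D and E): 1 − (1 − 0.98000)(1 − 0.80977) = 0.99620
Series ([0.94396], C, and [0.99620]): 0.94396 × 0.74008 × 0.99620 = 0.69595
Series (F and G): 0.90032 × 0.87985 = 0.79215
Parallel ([0.69595] and [0.79215]): 1 − (1 − 0.69595)(1 − 0.79215) = 0.937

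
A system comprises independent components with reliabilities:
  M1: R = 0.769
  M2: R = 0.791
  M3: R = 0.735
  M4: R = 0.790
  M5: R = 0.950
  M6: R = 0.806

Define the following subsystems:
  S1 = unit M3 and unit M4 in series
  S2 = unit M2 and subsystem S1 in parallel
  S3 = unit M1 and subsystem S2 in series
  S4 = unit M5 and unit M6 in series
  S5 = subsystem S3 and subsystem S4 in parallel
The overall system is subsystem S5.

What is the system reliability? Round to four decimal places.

0.9301

Series (M3 and M4): 0.735000 × 0.790000 = 0.580650
Parallel (M2 and [0.580650]): 1 − (1 − 0.791000)(1 − 0.580650) = 0.912356
Series (M1 and [0.912356]): 0.769000 × 0.912356 = 0.701602
Series (M5 and M6): 0.950000 × 0.806000 = 0.765700
Parallel ([0.701602] and [0.765700]): 1 − (1 − 0.701602)(1 − 0.765700) = 0.9301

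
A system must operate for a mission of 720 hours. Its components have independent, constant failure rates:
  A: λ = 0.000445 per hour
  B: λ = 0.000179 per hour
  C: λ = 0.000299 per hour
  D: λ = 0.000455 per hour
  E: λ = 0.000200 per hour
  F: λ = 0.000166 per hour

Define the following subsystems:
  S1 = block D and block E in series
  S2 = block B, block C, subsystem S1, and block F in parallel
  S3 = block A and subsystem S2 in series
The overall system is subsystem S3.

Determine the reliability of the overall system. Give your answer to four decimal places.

R(A) = exp(−0.000445 × 720) = 0.725859
R(B) = exp(−0.000179 × 720) = 0.879079
R(C) = exp(−0.000299 × 720) = 0.806316
R(D) = exp(−0.000455 × 720) = 0.720651
R(E) = exp(−0.000200 × 720) = 0.865888
R(F) = exp(−0.000166 × 720) = 0.887346
Series (D and E): 0.720651 × 0.865888 = 0.624003
Parallel (B, C, [0.624003], and F): 1 − (1 − 0.879079)(1 − 0.806316)(1 − 0.624003)(1 − 0.887346) = 0.999008
Series (A and [0.999008]): 0.725859 × 0.999008 = 0.7251

0.7251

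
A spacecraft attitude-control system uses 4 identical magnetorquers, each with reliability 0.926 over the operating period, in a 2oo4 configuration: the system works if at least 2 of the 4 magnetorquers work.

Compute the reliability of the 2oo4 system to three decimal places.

0.998

R = Σ_{i=2}^{4} C(4,i) p^i (1−p)^{4−i} with p = 0.926
C(4,2)·0.926^2·0.074^2 = 0.02817
C(4,3)·0.926^3·0.074^1 = 0.23503
C(4,4)·0.926^4·0.074^0 = 0.73527
Sum = 0.998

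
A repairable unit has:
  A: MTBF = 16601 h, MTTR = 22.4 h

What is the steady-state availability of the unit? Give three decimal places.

0.999

A(A) = MTBF/(MTBF+MTTR) = 16601/(16601+22.4) = 0.999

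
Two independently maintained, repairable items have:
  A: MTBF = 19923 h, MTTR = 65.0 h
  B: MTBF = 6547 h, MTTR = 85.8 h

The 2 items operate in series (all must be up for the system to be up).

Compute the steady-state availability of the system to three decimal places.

A(A) = MTBF/(MTBF+MTTR) = 19923/(19923+65.0) = 0.996748
A(B) = MTBF/(MTBF+MTTR) = 6547/(6547+85.8) = 0.987064
Series availability: 0.996748 × 0.987064 = 0.984

0.984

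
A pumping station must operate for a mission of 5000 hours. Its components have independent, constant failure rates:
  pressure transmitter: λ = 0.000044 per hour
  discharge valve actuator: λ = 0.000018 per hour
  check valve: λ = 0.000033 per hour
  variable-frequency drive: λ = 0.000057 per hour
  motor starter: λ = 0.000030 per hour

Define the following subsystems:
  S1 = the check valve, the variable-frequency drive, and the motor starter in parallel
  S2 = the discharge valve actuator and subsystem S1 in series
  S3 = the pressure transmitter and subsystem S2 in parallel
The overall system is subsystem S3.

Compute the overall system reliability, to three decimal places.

0.982

R(pressure transmitter) = exp(−0.000044 × 5000) = 0.80252
R(discharge valve actuator) = exp(−0.000018 × 5000) = 0.91393
R(check valve) = exp(−0.000033 × 5000) = 0.84789
R(variable-frequency drive) = exp(−0.000057 × 5000) = 0.75201
R(motor starter) = exp(−0.000030 × 5000) = 0.86071
Parallel (check valve, variable-frequency drive, and motor starter): 1 − (1 − 0.84789)(1 − 0.75201)(1 − 0.86071) = 0.99475
Series (discharge valve actuator and [0.99475]): 0.91393 × 0.99475 = 0.90913
Parallel (pressure transmitter and [0.90913]): 1 − (1 − 0.80252)(1 − 0.90913) = 0.982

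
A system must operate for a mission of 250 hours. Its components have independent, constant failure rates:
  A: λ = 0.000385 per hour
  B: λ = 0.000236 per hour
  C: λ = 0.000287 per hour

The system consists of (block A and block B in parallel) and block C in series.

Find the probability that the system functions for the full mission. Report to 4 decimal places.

R(A) = exp(−0.000385 × 250) = 0.908237
R(B) = exp(−0.000236 × 250) = 0.942707
R(C) = exp(−0.000287 × 250) = 0.930764
Parallel (A and B): 1 − (1 − 0.908237)(1 − 0.942707) = 0.994743
Series ([0.994743] and C): 0.994743 × 0.930764 = 0.9259

0.9259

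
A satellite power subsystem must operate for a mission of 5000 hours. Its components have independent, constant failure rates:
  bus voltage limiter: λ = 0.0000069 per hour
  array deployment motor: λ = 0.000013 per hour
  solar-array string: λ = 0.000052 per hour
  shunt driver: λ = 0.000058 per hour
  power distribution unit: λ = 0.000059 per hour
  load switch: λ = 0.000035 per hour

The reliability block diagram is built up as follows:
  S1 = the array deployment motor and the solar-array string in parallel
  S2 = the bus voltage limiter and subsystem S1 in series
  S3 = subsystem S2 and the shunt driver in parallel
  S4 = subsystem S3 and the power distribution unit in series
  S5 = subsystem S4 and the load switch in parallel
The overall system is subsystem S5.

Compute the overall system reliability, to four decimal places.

R(bus voltage limiter) = exp(−0.0000069 × 5000) = 0.966088
R(array deployment motor) = exp(−0.000013 × 5000) = 0.937067
R(solar-array string) = exp(−0.000052 × 5000) = 0.771052
R(shunt driver) = exp(−0.000058 × 5000) = 0.748264
R(power distribution unit) = exp(−0.000059 × 5000) = 0.744532
R(load switch) = exp(−0.000035 × 5000) = 0.839457
Parallel (array deployment motor and solar-array string): 1 − (1 − 0.937067)(1 − 0.771052) = 0.985592
Series (bus voltage limiter and [0.985592]): 0.966088 × 0.985592 = 0.952169
Parallel ([0.952169] and shunt driver): 1 − (1 − 0.952169)(1 − 0.748264) = 0.987959
Series ([0.987959] and power distribution unit): 0.987959 × 0.744532 = 0.735567
Parallel ([0.735567] and load switch): 1 − (1 − 0.735567)(1 − 0.839457) = 0.9575

0.9575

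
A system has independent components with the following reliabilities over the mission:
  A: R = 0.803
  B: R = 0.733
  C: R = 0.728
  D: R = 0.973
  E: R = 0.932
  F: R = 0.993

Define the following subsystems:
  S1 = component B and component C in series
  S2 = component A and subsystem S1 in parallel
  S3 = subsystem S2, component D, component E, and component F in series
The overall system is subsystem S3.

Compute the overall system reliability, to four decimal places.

Series (B and C): 0.733000 × 0.728000 = 0.533624
Parallel (A and [0.533624]): 1 − (1 − 0.803000)(1 − 0.533624) = 0.908124
Series ([0.908124], D, E, and F): 0.908124 × 0.973000 × 0.932000 × 0.993000 = 0.8178

0.8178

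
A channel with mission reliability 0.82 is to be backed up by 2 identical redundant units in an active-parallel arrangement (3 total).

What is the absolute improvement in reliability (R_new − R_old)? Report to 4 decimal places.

0.1742

R_before = 0.82
R_after = 1 − (1 − 0.82)^3 = 0.9942
ΔR = 0.9942 − 0.82 = 0.1742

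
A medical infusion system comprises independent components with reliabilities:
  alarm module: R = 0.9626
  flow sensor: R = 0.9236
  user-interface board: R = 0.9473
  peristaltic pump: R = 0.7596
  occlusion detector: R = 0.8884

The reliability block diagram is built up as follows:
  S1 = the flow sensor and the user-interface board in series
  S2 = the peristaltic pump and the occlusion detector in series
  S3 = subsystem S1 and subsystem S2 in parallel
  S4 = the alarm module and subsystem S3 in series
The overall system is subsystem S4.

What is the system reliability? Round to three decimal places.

Series (flow sensor and user-interface board): 0.92360 × 0.94730 = 0.87493
Series (peristaltic pump and occlusion detector): 0.75960 × 0.88840 = 0.67483
Parallel ([0.87493] and [0.67483]): 1 − (1 − 0.87493)(1 − 0.67483) = 0.95933
Series (alarm module and [0.95933]): 0.96260 × 0.95933 = 0.923

0.923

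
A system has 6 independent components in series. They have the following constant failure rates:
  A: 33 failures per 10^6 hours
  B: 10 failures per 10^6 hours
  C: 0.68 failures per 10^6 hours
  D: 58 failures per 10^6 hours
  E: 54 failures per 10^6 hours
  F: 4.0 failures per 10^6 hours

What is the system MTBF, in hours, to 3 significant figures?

Series of exponential components: λ_sys = Σ λ_i
λ_sys = 0.000033 + 0.000010 + 0.00000068 + 0.000058 + 0.000054 + 0.0000040 = 1.5968e-04 /h
MTBF = 1 / λ_sys = 6260 h

6260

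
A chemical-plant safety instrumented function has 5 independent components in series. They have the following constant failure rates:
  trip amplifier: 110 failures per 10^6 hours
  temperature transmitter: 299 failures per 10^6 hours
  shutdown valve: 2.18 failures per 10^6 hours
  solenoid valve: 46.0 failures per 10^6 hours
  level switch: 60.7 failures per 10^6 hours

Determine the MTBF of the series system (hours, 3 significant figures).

1930

Series of exponential components: λ_sys = Σ λ_i
λ_sys = 0.000110 + 0.000299 + 0.00000218 + 0.0000460 + 0.0000607 = 5.1788e-04 /h
MTBF = 1 / λ_sys = 1930 h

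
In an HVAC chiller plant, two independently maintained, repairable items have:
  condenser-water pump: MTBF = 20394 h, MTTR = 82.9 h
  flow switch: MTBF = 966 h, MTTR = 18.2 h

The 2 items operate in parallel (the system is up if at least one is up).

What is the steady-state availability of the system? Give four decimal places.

A(condenser-water pump) = MTBF/(MTBF+MTTR) = 20394/(20394+82.9) = 0.995952
A(flow switch) = MTBF/(MTBF+MTTR) = 966/(966+18.2) = 0.981508
Parallel availability: 1 − (1 − 0.995952)(1 − 0.981508) = 0.9999

0.9999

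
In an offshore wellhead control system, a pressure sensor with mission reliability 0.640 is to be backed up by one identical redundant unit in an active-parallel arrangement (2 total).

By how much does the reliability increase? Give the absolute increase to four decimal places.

0.2304

R_before = 0.640
R_after = 1 − (1 − 0.640)^2 = 0.8704
ΔR = 0.8704 − 0.640 = 0.2304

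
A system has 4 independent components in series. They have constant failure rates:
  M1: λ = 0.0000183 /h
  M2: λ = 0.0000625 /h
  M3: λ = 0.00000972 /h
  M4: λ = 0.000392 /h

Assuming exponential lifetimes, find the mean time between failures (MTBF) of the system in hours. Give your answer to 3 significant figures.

2070

Series of exponential components: λ_sys = Σ λ_i
λ_sys = 0.0000183 + 0.0000625 + 0.00000972 + 0.000392 = 4.8252e-04 /h
MTBF = 1 / λ_sys = 2070 h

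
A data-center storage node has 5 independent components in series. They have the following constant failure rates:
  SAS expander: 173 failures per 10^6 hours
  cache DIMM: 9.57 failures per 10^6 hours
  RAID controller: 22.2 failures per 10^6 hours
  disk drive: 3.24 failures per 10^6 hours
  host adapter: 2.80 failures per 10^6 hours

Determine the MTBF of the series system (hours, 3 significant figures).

4740

Series of exponential components: λ_sys = Σ λ_i
λ_sys = 0.000173 + 0.00000957 + 0.0000222 + 0.00000324 + 0.00000280 = 2.1081e-04 /h
MTBF = 1 / λ_sys = 4740 h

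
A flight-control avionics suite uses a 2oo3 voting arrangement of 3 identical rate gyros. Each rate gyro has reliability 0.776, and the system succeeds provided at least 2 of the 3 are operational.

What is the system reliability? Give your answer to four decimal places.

R = Σ_{i=2}^{3} C(3,i) p^i (1−p)^{3−i} with p = 0.776
C(3,2)·0.776^2·0.224^1 = 0.404662
C(3,3)·0.776^3·0.224^0 = 0.467289
Sum = 0.8720

0.8720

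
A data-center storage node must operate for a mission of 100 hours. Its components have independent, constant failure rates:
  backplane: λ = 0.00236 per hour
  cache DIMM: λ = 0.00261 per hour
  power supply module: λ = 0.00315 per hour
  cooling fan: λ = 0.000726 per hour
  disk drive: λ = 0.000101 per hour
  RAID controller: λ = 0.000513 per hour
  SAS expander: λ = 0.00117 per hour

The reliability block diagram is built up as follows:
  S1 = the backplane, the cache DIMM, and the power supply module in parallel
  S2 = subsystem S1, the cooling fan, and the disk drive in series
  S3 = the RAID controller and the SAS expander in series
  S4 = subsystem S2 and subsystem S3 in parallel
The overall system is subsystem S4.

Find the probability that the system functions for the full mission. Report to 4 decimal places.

R(backplane) = exp(−0.00236 × 100) = 0.789781
R(cache DIMM) = exp(−0.00261 × 100) = 0.770281
R(power supply module) = exp(−0.00315 × 100) = 0.729789
R(cooling fan) = exp(−0.000726 × 100) = 0.929973
R(disk drive) = exp(−0.000101 × 100) = 0.989951
R(RAID controller) = exp(−0.000513 × 100) = 0.949994
R(SAS expander) = exp(−0.00117 × 100) = 0.889585
Parallel (backplane, cache DIMM, and power supply module): 1 − (1 − 0.789781)(1 − 0.770281)(1 − 0.729789) = 0.986951
Series ([0.986951], cooling fan, and disk drive): 0.986951 × 0.929973 × 0.989951 = 0.908614
Series (RAID controller and SAS expander): 0.949994 × 0.889585 = 0.845100
Parallel ([0.908614] and [0.845100]): 1 − (1 − 0.908614)(1 − 0.845100) = 0.9858

0.9858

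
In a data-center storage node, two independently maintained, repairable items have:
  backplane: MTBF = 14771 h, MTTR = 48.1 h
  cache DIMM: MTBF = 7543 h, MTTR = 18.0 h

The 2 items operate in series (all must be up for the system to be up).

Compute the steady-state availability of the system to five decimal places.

0.99438

A(backplane) = MTBF/(MTBF+MTTR) = 14771/(14771+48.1) = 0.996754
A(cache DIMM) = MTBF/(MTBF+MTTR) = 7543/(7543+18.0) = 0.997619
Series availability: 0.996754 × 0.997619 = 0.99438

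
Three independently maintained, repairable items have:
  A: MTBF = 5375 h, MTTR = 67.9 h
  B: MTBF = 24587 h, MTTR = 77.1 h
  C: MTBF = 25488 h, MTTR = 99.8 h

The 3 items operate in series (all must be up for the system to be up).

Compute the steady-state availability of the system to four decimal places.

0.9806

A(A) = MTBF/(MTBF+MTTR) = 5375/(5375+67.9) = 0.987525
A(B) = MTBF/(MTBF+MTTR) = 24587/(24587+77.1) = 0.996874
A(C) = MTBF/(MTBF+MTTR) = 25488/(25488+99.8) = 0.996100
Series availability: 0.987525 × 0.996874 × 0.996100 = 0.9806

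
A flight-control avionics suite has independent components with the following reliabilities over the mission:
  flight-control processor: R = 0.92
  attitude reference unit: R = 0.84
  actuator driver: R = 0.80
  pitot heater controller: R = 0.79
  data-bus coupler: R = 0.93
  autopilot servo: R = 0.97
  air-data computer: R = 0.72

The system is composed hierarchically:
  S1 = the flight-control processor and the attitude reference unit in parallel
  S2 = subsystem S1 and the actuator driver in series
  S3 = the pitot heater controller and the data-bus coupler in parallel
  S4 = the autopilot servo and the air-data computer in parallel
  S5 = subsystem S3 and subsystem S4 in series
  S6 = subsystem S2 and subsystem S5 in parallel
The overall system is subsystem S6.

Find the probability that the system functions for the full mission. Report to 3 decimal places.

0.995

Parallel (flight-control processor and attitude reference unit): 1 − (1 − 0.92000)(1 − 0.84000) = 0.98720
Series ([0.98720] and actuator driver): 0.98720 × 0.80000 = 0.78976
Parallel (pitot heater controller and data-bus coupler): 1 − (1 − 0.79000)(1 − 0.93000) = 0.98530
Parallel (autopilot servo and air-data computer): 1 − (1 − 0.97000)(1 − 0.72000) = 0.99160
Series ([0.98530] and [0.99160]): 0.98530 × 0.99160 = 0.97702
Parallel ([0.78976] and [0.97702]): 1 − (1 − 0.78976)(1 − 0.97702) = 0.995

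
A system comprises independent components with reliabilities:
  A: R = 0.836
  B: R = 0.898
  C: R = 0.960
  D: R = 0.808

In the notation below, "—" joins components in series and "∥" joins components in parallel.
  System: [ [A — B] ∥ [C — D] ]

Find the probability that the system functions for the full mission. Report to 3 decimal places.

Series (A and B): 0.83600 × 0.89800 = 0.75073
Series (C and D): 0.96000 × 0.80800 = 0.77568
Parallel ([0.75073] and [0.77568]): 1 − (1 − 0.75073)(1 − 0.77568) = 0.944

0.944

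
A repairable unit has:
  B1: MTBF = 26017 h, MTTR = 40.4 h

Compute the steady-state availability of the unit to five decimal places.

0.99845

A(B1) = MTBF/(MTBF+MTTR) = 26017/(26017+40.4) = 0.99845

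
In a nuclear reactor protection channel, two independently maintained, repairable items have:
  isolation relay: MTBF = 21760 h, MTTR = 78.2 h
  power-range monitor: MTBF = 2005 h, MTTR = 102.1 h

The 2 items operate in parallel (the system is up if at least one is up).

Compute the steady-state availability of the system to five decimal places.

A(isolation relay) = MTBF/(MTBF+MTTR) = 21760/(21760+78.2) = 0.996419
A(power-range monitor) = MTBF/(MTBF+MTTR) = 2005/(2005+102.1) = 0.951545
Parallel availability: 1 − (1 − 0.996419)(1 − 0.951545) = 0.99983

0.99983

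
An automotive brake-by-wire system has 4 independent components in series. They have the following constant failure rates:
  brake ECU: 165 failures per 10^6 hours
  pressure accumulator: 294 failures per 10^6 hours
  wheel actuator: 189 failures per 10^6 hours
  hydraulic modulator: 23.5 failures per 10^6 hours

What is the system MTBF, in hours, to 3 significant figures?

1490

Series of exponential components: λ_sys = Σ λ_i
λ_sys = 0.000165 + 0.000294 + 0.000189 + 0.0000235 = 6.7150e-04 /h
MTBF = 1 / λ_sys = 1490 h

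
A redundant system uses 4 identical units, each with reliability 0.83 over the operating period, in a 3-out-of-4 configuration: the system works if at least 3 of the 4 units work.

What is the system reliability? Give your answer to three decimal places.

0.863

R = Σ_{i=3}^{4} C(4,i) p^i (1−p)^{4−i} with p = 0.83
C(4,3)·0.83^3·0.17^1 = 0.38882
C(4,4)·0.83^4·0.17^0 = 0.47458
Sum = 0.863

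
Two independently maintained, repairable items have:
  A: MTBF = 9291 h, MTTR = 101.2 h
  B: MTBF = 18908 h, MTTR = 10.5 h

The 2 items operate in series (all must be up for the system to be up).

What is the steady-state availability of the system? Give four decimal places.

A(A) = MTBF/(MTBF+MTTR) = 9291/(9291+101.2) = 0.989225
A(B) = MTBF/(MTBF+MTTR) = 18908/(18908+10.5) = 0.999445
Series availability: 0.989225 × 0.999445 = 0.9887

0.9887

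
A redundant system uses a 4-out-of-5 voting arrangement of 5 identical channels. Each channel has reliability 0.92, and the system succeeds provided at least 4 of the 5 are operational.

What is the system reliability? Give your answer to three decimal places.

R = Σ_{i=4}^{5} C(5,i) p^i (1−p)^{5−i} with p = 0.92
C(5,4)·0.92^4·0.08^1 = 0.28656
C(5,5)·0.92^5·0.08^0 = 0.65908
Sum = 0.946

0.946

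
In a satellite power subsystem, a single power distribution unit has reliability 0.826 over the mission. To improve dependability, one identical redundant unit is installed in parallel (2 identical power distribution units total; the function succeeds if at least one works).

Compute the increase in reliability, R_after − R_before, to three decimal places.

0.144

R_before = 0.826
R_after = 1 − (1 − 0.826)^2 = 0.970
ΔR = 0.970 − 0.826 = 0.144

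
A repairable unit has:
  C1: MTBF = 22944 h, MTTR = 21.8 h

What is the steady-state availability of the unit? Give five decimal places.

0.99905

A(C1) = MTBF/(MTBF+MTTR) = 22944/(22944+21.8) = 0.99905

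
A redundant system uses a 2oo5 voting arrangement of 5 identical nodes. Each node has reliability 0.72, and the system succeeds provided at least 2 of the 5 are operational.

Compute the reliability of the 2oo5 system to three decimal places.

R = Σ_{i=2}^{5} C(5,i) p^i (1−p)^{5−i} with p = 0.72
C(5,2)·0.72^2·0.28^3 = 0.11380
C(5,3)·0.72^3·0.28^2 = 0.29263
C(5,4)·0.72^4·0.28^1 = 0.37623
C(5,5)·0.72^5·0.28^0 = 0.19349
Sum = 0.976

0.976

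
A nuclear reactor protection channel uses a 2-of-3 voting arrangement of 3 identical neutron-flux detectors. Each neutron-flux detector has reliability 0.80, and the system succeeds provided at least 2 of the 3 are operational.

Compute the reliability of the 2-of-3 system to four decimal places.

R = Σ_{i=2}^{3} C(3,i) p^i (1−p)^{3−i} with p = 0.80
C(3,2)·0.80^2·0.20^1 = 0.384000
C(3,3)·0.80^3·0.20^0 = 0.512000
Sum = 0.8960

0.8960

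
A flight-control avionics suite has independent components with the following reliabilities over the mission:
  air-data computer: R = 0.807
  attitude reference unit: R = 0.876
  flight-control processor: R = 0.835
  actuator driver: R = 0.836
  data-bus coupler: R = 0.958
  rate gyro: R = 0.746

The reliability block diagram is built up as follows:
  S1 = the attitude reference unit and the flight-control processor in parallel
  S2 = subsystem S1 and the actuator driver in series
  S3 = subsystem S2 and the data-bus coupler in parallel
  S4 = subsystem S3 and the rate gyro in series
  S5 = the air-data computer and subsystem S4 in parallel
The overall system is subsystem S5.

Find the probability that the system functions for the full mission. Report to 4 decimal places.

0.9499

Parallel (attitude reference unit and flight-control processor): 1 − (1 − 0.876000)(1 − 0.835000) = 0.979540
Series ([0.979540] and actuator driver): 0.979540 × 0.836000 = 0.818895
Parallel ([0.818895] and data-bus coupler): 1 − (1 − 0.818895)(1 − 0.958000) = 0.992394
Series ([0.992394] and rate gyro): 0.992394 × 0.746000 = 0.740326
Parallel (air-data computer and [0.740326]): 1 − (1 − 0.807000)(1 − 0.740326) = 0.9499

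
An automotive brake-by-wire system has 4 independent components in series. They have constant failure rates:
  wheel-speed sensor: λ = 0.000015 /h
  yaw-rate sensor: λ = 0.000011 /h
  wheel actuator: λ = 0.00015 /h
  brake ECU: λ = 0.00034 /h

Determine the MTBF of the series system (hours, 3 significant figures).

1940

Series of exponential components: λ_sys = Σ λ_i
λ_sys = 0.000015 + 0.000011 + 0.00015 + 0.00034 = 5.1600e-04 /h
MTBF = 1 / λ_sys = 1940 h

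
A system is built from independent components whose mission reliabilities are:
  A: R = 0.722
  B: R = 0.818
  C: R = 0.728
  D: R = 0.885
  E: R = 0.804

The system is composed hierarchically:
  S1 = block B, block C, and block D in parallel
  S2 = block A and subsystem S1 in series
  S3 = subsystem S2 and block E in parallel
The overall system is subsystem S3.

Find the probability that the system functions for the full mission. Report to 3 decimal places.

Parallel (B, C, and D): 1 − (1 − 0.81800)(1 − 0.72800)(1 − 0.88500) = 0.99431
Series (A and [0.99431]): 0.72200 × 0.99431 = 0.71789
Parallel ([0.71789] and E): 1 − (1 − 0.71789)(1 − 0.80400) = 0.945

0.945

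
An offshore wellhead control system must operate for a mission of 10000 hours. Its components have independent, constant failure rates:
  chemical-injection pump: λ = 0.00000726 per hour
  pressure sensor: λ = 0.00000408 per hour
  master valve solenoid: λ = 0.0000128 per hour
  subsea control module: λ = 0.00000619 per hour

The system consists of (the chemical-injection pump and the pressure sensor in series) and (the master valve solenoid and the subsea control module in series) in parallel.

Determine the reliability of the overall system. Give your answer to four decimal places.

0.9815

R(chemical-injection pump) = exp(−0.00000726 × 10000) = 0.929973
R(pressure sensor) = exp(−0.00000408 × 10000) = 0.960021
R(master valve solenoid) = exp(−0.0000128 × 10000) = 0.879853
R(subsea control module) = exp(−0.00000619 × 10000) = 0.939977
Series (chemical-injection pump and pressure sensor): 0.929973 × 0.960021 = 0.892794
Series (master valve solenoid and subsea control module): 0.879853 × 0.939977 = 0.827042
Parallel ([0.892794] and [0.827042]): 1 − (1 − 0.892794)(1 − 0.827042) = 0.9815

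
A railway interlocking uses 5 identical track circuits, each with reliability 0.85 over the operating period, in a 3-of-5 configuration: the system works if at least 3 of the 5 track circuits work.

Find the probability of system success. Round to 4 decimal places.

R = Σ_{i=3}^{5} C(5,i) p^i (1−p)^{5−i} with p = 0.85
C(5,3)·0.85^3·0.15^2 = 0.138178
C(5,4)·0.85^4·0.15^1 = 0.391505
C(5,5)·0.85^5·0.15^0 = 0.443705
Sum = 0.9734

0.9734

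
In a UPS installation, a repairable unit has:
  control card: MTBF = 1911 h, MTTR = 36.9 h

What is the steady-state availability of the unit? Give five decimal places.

0.98106

A(control card) = MTBF/(MTBF+MTTR) = 1911/(1911+36.9) = 0.98106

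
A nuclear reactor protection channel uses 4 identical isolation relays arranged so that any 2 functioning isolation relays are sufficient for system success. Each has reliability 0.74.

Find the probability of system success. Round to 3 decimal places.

0.943

R = Σ_{i=2}^{4} C(4,i) p^i (1−p)^{4−i} with p = 0.74
C(4,2)·0.74^2·0.26^2 = 0.22211
C(4,3)·0.74^3·0.26^1 = 0.42143
C(4,4)·0.74^4·0.26^0 = 0.29987
Sum = 0.943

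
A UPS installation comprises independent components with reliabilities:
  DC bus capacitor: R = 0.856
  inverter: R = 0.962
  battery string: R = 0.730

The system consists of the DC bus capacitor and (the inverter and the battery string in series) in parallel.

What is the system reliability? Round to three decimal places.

Series (inverter and battery string): 0.96200 × 0.73000 = 0.70226
Parallel (DC bus capacitor and [0.70226]): 1 − (1 − 0.85600)(1 − 0.70226) = 0.957

0.957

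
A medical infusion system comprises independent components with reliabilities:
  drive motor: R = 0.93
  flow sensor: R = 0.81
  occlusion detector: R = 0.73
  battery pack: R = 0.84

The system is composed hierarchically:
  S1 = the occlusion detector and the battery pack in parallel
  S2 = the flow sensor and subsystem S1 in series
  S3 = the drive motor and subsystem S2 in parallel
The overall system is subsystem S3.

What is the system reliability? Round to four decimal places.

0.9843

Parallel (occlusion detector and battery pack): 1 − (1 − 0.730000)(1 − 0.840000) = 0.956800
Series (flow sensor and [0.956800]): 0.810000 × 0.956800 = 0.775008
Parallel (drive motor and [0.775008]): 1 − (1 − 0.930000)(1 − 0.775008) = 0.9843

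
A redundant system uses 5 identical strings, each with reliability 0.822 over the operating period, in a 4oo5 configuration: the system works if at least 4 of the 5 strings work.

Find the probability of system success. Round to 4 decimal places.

R = Σ_{i=4}^{5} C(5,i) p^i (1−p)^{5−i} with p = 0.822
C(5,4)·0.822^4·0.178^1 = 0.406328
C(5,5)·0.822^5·0.178^0 = 0.375283
Sum = 0.7816

0.7816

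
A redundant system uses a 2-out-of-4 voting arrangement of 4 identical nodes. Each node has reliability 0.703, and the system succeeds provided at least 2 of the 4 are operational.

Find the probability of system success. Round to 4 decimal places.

R = Σ_{i=2}^{4} C(4,i) p^i (1−p)^{4−i} with p = 0.703
C(4,2)·0.703^2·0.297^2 = 0.261562
C(4,3)·0.703^3·0.297^1 = 0.412746
C(4,4)·0.703^4·0.297^0 = 0.244243
Sum = 0.9186

0.9186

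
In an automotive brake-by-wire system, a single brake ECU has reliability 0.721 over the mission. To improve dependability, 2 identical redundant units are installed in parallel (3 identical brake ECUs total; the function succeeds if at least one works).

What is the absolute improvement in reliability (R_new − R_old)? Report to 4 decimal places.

0.2573

R_before = 0.721
R_after = 1 − (1 − 0.721)^3 = 0.9783
ΔR = 0.9783 − 0.721 = 0.2573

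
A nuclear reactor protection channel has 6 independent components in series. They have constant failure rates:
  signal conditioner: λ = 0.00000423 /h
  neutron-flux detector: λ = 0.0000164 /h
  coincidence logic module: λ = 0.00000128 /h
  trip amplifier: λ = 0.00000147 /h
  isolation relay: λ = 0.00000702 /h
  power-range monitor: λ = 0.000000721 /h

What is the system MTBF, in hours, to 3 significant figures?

32100

Series of exponential components: λ_sys = Σ λ_i
λ_sys = 0.00000423 + 0.0000164 + 0.00000128 + 0.00000147 + 0.00000702 + 0.000000721 = 3.1121e-05 /h
MTBF = 1 / λ_sys = 32100 h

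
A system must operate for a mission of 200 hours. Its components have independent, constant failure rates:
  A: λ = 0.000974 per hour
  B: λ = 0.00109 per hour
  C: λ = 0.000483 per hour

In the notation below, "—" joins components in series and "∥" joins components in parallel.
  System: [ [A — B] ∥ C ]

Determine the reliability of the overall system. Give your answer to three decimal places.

R(A) = exp(−0.000974 × 200) = 0.82300
R(B) = exp(−0.00109 × 200) = 0.80413
R(C) = exp(−0.000483 × 200) = 0.90792
Series (A and B): 0.82300 × 0.80413 = 0.66180
Parallel ([0.66180] and C): 1 − (1 − 0.66180)(1 − 0.90792) = 0.969

0.969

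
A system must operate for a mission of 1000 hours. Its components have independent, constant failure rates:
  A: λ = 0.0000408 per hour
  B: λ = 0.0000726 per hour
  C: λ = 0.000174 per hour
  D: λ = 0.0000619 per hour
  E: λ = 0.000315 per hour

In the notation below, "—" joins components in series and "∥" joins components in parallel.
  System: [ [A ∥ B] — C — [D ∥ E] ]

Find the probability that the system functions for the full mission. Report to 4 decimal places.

0.8244

R(A) = exp(−0.0000408 × 1000) = 0.960021
R(B) = exp(−0.0000726 × 1000) = 0.929973
R(C) = exp(−0.000174 × 1000) = 0.840297
R(D) = exp(−0.0000619 × 1000) = 0.939977
R(E) = exp(−0.000315 × 1000) = 0.729789
Parallel (A and B): 1 − (1 − 0.960021)(1 − 0.929973) = 0.997200
Parallel (D and E): 1 − (1 − 0.939977)(1 − 0.729789) = 0.983781
Series ([0.997200], C, and [0.983781]): 0.997200 × 0.840297 × 0.983781 = 0.8244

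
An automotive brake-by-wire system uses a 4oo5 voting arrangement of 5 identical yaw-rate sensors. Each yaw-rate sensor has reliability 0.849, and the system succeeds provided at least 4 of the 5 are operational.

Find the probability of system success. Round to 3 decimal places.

R = Σ_{i=4}^{5} C(5,i) p^i (1−p)^{5−i} with p = 0.849
C(5,4)·0.849^4·0.151^1 = 0.39226
C(5,5)·0.849^5·0.151^0 = 0.44110
Sum = 0.833

0.833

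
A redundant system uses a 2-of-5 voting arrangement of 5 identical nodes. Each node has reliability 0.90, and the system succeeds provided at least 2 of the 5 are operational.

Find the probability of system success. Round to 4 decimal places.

0.9995

R = Σ_{i=2}^{5} C(5,i) p^i (1−p)^{5−i} with p = 0.90
C(5,2)·0.90^2·0.10^3 = 0.008100
C(5,3)·0.90^3·0.10^2 = 0.072900
C(5,4)·0.90^4·0.10^1 = 0.328050
C(5,5)·0.90^5·0.10^0 = 0.590490
Sum = 0.9995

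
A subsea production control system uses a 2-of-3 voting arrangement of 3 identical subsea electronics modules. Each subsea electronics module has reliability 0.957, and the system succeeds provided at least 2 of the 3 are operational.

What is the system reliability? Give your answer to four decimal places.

R = Σ_{i=2}^{3} C(3,i) p^i (1−p)^{3−i} with p = 0.957
C(3,2)·0.957^2·0.043^1 = 0.118145
C(3,3)·0.957^3·0.043^0 = 0.876467
Sum = 0.9946

0.9946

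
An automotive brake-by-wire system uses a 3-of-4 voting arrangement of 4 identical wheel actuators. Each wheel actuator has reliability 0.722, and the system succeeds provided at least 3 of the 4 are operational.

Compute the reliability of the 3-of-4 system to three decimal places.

R = Σ_{i=3}^{4} C(4,i) p^i (1−p)^{4−i} with p = 0.722
C(4,3)·0.722^3·0.278^1 = 0.41852
C(4,4)·0.722^4·0.278^0 = 0.27174
Sum = 0.690

0.690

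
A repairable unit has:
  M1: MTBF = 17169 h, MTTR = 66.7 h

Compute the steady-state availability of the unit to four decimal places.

0.9961

A(M1) = MTBF/(MTBF+MTTR) = 17169/(17169+66.7) = 0.9961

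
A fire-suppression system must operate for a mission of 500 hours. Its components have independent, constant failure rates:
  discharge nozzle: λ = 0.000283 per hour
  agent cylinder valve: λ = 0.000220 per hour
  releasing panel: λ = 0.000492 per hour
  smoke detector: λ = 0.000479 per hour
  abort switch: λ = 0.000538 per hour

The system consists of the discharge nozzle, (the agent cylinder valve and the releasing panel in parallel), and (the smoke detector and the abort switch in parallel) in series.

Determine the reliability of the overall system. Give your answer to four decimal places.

R(discharge nozzle) = exp(−0.000283 × 500) = 0.868055
R(agent cylinder valve) = exp(−0.000220 × 500) = 0.895834
R(releasing panel) = exp(−0.000492 × 500) = 0.781922
R(smoke detector) = exp(−0.000479 × 500) = 0.787021
R(abort switch) = exp(−0.000538 × 500) = 0.764143
Parallel (agent cylinder valve and releasing panel): 1 − (1 − 0.895834)(1 − 0.781922) = 0.977284
Parallel (smoke detector and abort switch): 1 − (1 − 0.787021)(1 − 0.764143) = 0.949767
Series (discharge nozzle, [0.977284], and [0.949767]): 0.868055 × 0.977284 × 0.949767 = 0.8057

0.8057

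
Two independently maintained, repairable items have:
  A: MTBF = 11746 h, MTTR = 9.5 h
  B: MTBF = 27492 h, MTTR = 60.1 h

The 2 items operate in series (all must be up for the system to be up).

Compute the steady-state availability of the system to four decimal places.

A(A) = MTBF/(MTBF+MTTR) = 11746/(11746+9.5) = 0.999192
A(B) = MTBF/(MTBF+MTTR) = 27492/(27492+60.1) = 0.997819
Series availability: 0.999192 × 0.997819 = 0.9970

0.9970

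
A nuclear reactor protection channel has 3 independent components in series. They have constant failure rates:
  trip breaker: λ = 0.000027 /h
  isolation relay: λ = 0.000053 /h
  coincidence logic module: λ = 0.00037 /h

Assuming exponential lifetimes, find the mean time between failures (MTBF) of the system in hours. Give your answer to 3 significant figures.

Series of exponential components: λ_sys = Σ λ_i
λ_sys = 0.000027 + 0.000053 + 0.00037 = 4.5000e-04 /h
MTBF = 1 / λ_sys = 2220 h

2220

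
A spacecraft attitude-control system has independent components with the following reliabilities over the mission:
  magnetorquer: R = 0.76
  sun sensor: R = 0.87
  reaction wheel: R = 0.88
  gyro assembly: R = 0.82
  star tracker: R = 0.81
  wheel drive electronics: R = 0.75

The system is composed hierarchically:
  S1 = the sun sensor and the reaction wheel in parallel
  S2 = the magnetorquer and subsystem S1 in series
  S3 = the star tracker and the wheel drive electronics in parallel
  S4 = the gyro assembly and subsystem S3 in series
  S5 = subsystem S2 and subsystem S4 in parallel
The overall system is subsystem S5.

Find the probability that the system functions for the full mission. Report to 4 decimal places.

Parallel (sun sensor and reaction wheel): 1 − (1 − 0.870000)(1 − 0.880000) = 0.984400
Series (magnetorquer and [0.984400]): 0.760000 × 0.984400 = 0.748144
Parallel (star tracker and wheel drive electronics): 1 − (1 − 0.810000)(1 − 0.750000) = 0.952500
Series (gyro assembly and [0.952500]): 0.820000 × 0.952500 = 0.781050
Parallel ([0.748144] and [0.781050]): 1 − (1 − 0.748144)(1 − 0.781050) = 0.9449

0.9449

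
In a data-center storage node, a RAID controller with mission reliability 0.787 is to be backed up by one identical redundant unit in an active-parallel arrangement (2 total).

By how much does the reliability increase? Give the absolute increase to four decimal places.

R_before = 0.787
R_after = 1 − (1 − 0.787)^2 = 0.9546
ΔR = 0.9546 − 0.787 = 0.1676

0.1676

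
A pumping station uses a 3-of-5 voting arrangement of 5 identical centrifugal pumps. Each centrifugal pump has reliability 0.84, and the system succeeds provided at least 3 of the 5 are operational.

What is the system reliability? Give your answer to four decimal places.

R = Σ_{i=3}^{5} C(5,i) p^i (1−p)^{5−i} with p = 0.84
C(5,3)·0.84^3·0.16^2 = 0.151732
C(5,4)·0.84^4·0.16^1 = 0.398297
C(5,5)·0.84^5·0.16^0 = 0.418212
Sum = 0.9682

0.9682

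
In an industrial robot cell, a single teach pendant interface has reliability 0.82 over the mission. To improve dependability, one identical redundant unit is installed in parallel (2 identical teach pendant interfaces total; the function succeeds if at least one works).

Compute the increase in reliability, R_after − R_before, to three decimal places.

R_before = 0.82
R_after = 1 − (1 − 0.82)^2 = 0.968
ΔR = 0.968 − 0.82 = 0.148

0.148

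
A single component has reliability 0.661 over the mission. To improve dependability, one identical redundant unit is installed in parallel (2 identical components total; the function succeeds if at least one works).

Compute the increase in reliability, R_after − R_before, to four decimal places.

R_before = 0.661
R_after = 1 − (1 − 0.661)^2 = 0.8851
ΔR = 0.8851 − 0.661 = 0.2241

0.2241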